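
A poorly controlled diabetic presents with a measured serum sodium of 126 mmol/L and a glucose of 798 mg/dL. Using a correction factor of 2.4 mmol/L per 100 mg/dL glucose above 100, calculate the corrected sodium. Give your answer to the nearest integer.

Corrected Na = measured Na + 2.4 · (glucose − 100)/100
= 126 + 2.4 · (798 − 100)/100
= 126 + 16.8
= 142.8 mmol/L

143 mmol/L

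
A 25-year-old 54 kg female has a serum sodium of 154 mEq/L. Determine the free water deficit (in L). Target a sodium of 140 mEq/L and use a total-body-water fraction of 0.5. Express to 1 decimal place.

2.7 L

TBW = 0.5 · 54 = 27 L
Free water deficit = TBW · (Na/140 − 1)
= 27 · (154/140 − 1)
= 27 · 0.1
= 2.7 L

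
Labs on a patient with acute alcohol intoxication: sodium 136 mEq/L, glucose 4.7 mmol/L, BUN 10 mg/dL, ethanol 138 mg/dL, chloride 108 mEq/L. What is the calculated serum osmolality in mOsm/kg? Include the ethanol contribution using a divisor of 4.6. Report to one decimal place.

310.3 mOsm/kg

Calculated osmolality = 2·Na + glucose + BUN/2.8 + ethanol/4.6
= 2·136 + 4.7 + 10/2.8 + 138/4.6
= 272 + 4.70 + 3.57 + 30
= 310.27 mOsm/kg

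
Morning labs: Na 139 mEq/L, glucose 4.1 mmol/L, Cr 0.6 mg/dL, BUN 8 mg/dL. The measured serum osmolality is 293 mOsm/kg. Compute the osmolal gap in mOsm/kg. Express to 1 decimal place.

8.0 mOsm/kg

Calculated osmolality = 2·Na + glucose + BUN/2.8
= 2·139 + 4.1 + 8/2.8
= 278 + 4.10 + 2.86
= 284.96 mOsm/kg ≈ 285.0 mOsm/kg
Osmolar gap = measured − calculated = 293 − 285.0 = 8.0 mOsm/kg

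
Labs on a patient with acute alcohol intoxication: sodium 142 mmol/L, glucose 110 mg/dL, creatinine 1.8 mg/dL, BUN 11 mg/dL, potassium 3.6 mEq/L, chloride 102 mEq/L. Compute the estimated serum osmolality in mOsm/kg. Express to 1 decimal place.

294.0 mOsm/kg

Calculated osmolality = 2·Na + glucose/18 + BUN/2.8
= 2·142 + 110/18 + 11/2.8
= 284 + 6.11 + 3.93
= 294.04 mOsm/kg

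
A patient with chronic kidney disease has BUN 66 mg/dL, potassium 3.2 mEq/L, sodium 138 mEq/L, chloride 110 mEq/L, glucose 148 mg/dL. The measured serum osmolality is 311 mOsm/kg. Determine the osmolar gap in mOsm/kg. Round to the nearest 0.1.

Calculated osmolality = 2·Na + glucose/18 + BUN/2.8
= 2·138 + 148/18 + 66/2.8
= 276 + 8.22 + 23.57
= 307.79 mOsm/kg ≈ 307.8 mOsm/kg
Osmolar gap = measured − calculated = 311 − 307.8 = 3.2 mOsm/kg

3.2 mOsm/kg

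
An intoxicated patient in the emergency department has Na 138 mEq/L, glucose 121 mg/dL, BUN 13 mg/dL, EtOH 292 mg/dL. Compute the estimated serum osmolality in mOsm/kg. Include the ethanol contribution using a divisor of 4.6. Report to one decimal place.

Calculated osmolality = 2·Na + glucose/18 + BUN/2.8 + ethanol/4.6
= 2·138 + 121/18 + 13/2.8 + 292/4.6
= 276 + 6.72 + 4.64 + 63.48
= 350.84 mOsm/kg

350.8 mOsm/kg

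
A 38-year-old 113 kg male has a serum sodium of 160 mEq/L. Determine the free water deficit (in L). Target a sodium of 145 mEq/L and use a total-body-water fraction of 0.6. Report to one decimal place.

TBW = 0.6 · 113 = 67.8 L
Free water deficit = TBW · (Na/145 − 1)
= 67.8 · (160/145 − 1)
= 67.8 · 0.1034
= 7.01 L

7.0 L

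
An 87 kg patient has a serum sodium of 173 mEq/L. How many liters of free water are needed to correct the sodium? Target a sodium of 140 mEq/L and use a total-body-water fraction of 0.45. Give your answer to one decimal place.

TBW = 0.45 · 87 = 39.15 L
Free water deficit = TBW · (Na/140 − 1)
= 39.15 · (173/140 − 1)
= 39.15 · 0.2357
= 9.23 L

9.2 L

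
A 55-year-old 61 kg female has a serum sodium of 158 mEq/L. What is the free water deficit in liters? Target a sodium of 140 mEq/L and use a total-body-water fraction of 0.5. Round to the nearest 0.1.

TBW = 0.5 · 61 = 30.5 L
Free water deficit = TBW · (Na/140 − 1)
= 30.5 · (158/140 − 1)
= 30.5 · 0.1286
= 3.92 L

3.9 L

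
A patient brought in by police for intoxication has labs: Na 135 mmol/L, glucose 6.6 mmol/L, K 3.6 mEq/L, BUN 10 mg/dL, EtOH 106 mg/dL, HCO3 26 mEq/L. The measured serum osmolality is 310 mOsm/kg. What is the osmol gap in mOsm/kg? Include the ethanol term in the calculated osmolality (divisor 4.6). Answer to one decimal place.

Calculated osmolality = 2·Na + glucose + BUN/2.8 + ethanol/4.6
= 2·135 + 6.6 + 10/2.8 + 106/4.6
= 270 + 6.60 + 3.57 + 23.04
= 303.21 mOsm/kg ≈ 303.2 mOsm/kg
Osmolar gap = measured − calculated = 310 − 303.2 = 6.8 mOsm/kg

6.8 mOsm/kg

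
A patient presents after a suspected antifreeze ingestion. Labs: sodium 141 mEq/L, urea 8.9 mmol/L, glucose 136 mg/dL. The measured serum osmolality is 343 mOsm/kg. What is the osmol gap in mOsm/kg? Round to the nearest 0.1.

Calculated osmolality = 2·Na + glucose/18 + urea
= 2·141 + 136/18 + 8.9
= 282 + 7.56 + 8.90
= 298.46 mOsm/kg ≈ 298.5 mOsm/kg
Osmolar gap = measured − calculated = 343 − 298.5 = 44.5 mOsm/kg

44.5 mOsm/kg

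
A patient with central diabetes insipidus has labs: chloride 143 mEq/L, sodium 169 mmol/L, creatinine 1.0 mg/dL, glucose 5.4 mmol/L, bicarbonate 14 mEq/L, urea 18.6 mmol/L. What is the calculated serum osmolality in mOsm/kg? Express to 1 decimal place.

Calculated osmolality = 2·Na + glucose + urea
= 2·169 + 5.4 + 18.6
= 338 + 5.40 + 18.60
= 362 mOsm/kg

362.0 mOsm/kg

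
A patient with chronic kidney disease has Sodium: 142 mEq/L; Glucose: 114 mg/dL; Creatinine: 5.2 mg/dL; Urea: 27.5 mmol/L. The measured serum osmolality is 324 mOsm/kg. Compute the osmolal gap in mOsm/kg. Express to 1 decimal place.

6.2 mOsm/kg

Calculated osmolality = 2·Na + glucose/18 + urea
= 2·142 + 114/18 + 27.5
= 284 + 6.33 + 27.50
= 317.83 mOsm/kg ≈ 317.8 mOsm/kg
Osmolar gap = measured − calculated = 324 − 317.8 = 6.2 mOsm/kg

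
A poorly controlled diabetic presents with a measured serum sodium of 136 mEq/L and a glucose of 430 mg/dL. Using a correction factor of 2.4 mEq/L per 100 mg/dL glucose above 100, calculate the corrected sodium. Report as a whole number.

Corrected Na = measured Na + 2.4 · (glucose − 100)/100
= 136 + 2.4 · (430 − 100)/100
= 136 + 7.9
= 143.9 mEq/L

144 mEq/L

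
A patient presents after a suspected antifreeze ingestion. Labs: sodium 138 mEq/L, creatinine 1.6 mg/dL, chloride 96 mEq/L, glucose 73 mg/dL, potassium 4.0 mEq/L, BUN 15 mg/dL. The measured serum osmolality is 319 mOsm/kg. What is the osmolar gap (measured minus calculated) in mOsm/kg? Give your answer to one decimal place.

33.6 mOsm/kg

Calculated osmolality = 2·Na + glucose/18 + BUN/2.8
= 2·138 + 73/18 + 15/2.8
= 276 + 4.06 + 5.36
= 285.42 mOsm/kg ≈ 285.4 mOsm/kg
Osmolar gap = measured − calculated = 319 − 285.4 = 33.6 mOsm/kg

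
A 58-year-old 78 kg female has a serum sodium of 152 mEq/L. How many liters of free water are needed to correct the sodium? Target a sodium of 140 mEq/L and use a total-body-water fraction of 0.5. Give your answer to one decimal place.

TBW = 0.5 · 78 = 39 L
Free water deficit = TBW · (Na/140 − 1)
= 39 · (152/140 − 1)
= 39 · 0.0857
= 3.34 L

3.3 L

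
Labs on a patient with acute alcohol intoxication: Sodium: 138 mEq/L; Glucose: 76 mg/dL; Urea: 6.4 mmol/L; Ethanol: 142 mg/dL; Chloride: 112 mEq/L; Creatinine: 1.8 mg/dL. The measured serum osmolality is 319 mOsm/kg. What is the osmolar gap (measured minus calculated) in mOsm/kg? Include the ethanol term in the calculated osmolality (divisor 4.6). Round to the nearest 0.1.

Calculated osmolality = 2·Na + glucose/18 + urea + ethanol/4.6
= 2·138 + 76/18 + 6.4 + 142/4.6
= 276 + 4.22 + 6.40 + 30.87
= 317.49 mOsm/kg ≈ 317.5 mOsm/kg
Osmolar gap = measured − calculated = 319 − 317.5 = 1.5 mOsm/kg

1.5 mOsm/kg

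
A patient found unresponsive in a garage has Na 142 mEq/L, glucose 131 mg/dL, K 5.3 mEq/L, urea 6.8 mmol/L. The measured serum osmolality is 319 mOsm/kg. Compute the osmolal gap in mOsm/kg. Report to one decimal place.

20.9 mOsm/kg

Calculated osmolality = 2·Na + glucose/18 + urea
= 2·142 + 131/18 + 6.8
= 284 + 7.28 + 6.80
= 298.08 mOsm/kg ≈ 298.1 mOsm/kg
Osmolar gap = measured − calculated = 319 − 298.1 = 20.9 mOsm/kg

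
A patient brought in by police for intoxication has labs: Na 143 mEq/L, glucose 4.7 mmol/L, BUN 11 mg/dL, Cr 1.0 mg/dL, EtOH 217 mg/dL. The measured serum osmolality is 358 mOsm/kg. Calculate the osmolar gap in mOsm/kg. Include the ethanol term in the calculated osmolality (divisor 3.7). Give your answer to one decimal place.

4.7 mOsm/kg

Calculated osmolality = 2·Na + glucose + BUN/2.8 + ethanol/3.7
= 2·143 + 4.7 + 11/2.8 + 217/3.7
= 286 + 4.70 + 3.93 + 58.65
= 353.28 mOsm/kg ≈ 353.3 mOsm/kg
Osmolar gap = measured − calculated = 358 − 353.3 = 4.7 mOsm/kg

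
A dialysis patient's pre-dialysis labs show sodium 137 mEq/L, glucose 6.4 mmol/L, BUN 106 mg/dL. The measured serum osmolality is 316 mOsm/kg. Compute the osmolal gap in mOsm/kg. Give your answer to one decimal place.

Calculated osmolality = 2·Na + glucose + BUN/2.8
= 2·137 + 6.4 + 106/2.8
= 274 + 6.40 + 37.86
= 318.26 mOsm/kg ≈ 318.3 mOsm/kg
Osmolar gap = measured − calculated = 316 − 318.3 = -2.3 mOsm/kg

-2.3 mOsm/kg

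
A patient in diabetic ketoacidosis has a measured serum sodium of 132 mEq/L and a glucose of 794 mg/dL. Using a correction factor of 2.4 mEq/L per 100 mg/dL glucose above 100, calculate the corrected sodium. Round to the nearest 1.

149 mEq/L

Corrected Na = measured Na + 2.4 · (glucose − 100)/100
= 132 + 2.4 · (794 − 100)/100
= 132 + 16.7
= 148.7 mEq/L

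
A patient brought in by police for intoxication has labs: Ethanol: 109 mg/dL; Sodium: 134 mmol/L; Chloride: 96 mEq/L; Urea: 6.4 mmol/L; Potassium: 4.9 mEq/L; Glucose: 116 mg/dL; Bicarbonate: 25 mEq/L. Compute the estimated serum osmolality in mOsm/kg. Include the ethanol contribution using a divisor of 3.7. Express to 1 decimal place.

Calculated osmolality = 2·Na + glucose/18 + urea + ethanol/3.7
= 2·134 + 116/18 + 6.4 + 109/3.7
= 268 + 6.44 + 6.40 + 29.46
= 310.3 mOsm/kg

310.3 mOsm/kg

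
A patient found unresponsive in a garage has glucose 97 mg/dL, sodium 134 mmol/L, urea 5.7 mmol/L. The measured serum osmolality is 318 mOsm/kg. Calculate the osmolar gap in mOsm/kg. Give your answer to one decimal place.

38.9 mOsm/kg

Calculated osmolality = 2·Na + glucose/18 + urea
= 2·134 + 97/18 + 5.7
= 268 + 5.39 + 5.70
= 279.09 mOsm/kg ≈ 279.1 mOsm/kg
Osmolar gap = measured − calculated = 318 − 279.1 = 38.9 mOsm/kg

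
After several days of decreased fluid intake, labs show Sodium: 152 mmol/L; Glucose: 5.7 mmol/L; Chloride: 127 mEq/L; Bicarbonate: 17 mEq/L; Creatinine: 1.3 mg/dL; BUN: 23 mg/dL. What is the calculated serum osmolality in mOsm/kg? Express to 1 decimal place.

Calculated osmolality = 2·Na + glucose + BUN/2.8
= 2·152 + 5.7 + 23/2.8
= 304 + 5.70 + 8.21
= 317.91 mOsm/kg

317.9 mOsm/kg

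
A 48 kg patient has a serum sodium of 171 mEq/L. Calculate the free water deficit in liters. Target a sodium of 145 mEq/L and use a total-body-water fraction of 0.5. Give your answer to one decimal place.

4.3 L

TBW = 0.5 · 48 = 24 L
Free water deficit = TBW · (Na/145 − 1)
= 24 · (171/145 − 1)
= 24 · 0.1793
= 4.3 L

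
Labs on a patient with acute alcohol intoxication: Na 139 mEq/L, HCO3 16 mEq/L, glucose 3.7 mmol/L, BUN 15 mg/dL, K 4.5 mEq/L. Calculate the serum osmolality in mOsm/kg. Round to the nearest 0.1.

287.1 mOsm/kg

Calculated osmolality = 2·Na + glucose + BUN/2.8
= 2·139 + 3.7 + 15/2.8
= 278 + 3.70 + 5.36
= 287.06 mOsm/kg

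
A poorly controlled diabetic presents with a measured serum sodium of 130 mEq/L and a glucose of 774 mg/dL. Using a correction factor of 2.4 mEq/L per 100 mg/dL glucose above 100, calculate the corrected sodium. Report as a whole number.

Corrected Na = measured Na + 2.4 · (glucose − 100)/100
= 130 + 2.4 · (774 − 100)/100
= 130 + 16.2
= 146.2 mEq/L

146 mEq/L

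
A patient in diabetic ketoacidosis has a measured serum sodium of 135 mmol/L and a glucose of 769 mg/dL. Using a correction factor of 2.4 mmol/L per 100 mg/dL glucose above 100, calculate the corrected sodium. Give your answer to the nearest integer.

151 mmol/L

Corrected Na = measured Na + 2.4 · (glucose − 100)/100
= 135 + 2.4 · (769 − 100)/100
= 135 + 16.1
= 151.1 mmol/L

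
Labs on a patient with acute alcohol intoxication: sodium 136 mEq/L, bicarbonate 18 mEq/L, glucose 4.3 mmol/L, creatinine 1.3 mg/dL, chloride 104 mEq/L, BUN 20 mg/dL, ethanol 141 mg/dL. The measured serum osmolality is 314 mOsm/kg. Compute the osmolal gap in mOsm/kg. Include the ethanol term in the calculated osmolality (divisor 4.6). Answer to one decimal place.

Calculated osmolality = 2·Na + glucose + BUN/2.8 + ethanol/4.6
= 2·136 + 4.3 + 20/2.8 + 141/4.6
= 272 + 4.30 + 7.14 + 30.65
= 314.09 mOsm/kg ≈ 314.1 mOsm/kg
Osmolar gap = measured − calculated = 314 − 314.1 = -0.1 mOsm/kg

-0.1 mOsm/kg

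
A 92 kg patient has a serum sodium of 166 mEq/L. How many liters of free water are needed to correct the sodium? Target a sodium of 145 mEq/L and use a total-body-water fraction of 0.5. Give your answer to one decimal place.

TBW = 0.5 · 92 = 46 L
Free water deficit = TBW · (Na/145 − 1)
= 46 · (166/145 − 1)
= 46 · 0.1448
= 6.66 L

6.7 L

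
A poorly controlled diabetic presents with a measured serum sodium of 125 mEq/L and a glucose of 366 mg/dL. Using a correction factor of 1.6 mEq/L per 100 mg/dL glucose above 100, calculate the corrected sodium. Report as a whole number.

129 mEq/L

Corrected Na = measured Na + 1.6 · (glucose − 100)/100
= 125 + 1.6 · (366 − 100)/100
= 125 + 4.3
= 129.3 mEq/L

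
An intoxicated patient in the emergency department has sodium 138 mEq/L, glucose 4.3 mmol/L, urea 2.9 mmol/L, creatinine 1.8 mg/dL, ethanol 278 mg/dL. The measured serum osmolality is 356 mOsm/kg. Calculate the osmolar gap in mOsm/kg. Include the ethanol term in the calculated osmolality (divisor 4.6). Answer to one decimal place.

Calculated osmolality = 2·Na + glucose + urea + ethanol/4.6
= 2·138 + 4.3 + 2.9 + 278/4.6
= 276 + 4.30 + 2.90 + 60.43
= 343.63 mOsm/kg ≈ 343.6 mOsm/kg
Osmolar gap = measured − calculated = 356 − 343.6 = 12.4 mOsm/kg

12.4 mOsm/kg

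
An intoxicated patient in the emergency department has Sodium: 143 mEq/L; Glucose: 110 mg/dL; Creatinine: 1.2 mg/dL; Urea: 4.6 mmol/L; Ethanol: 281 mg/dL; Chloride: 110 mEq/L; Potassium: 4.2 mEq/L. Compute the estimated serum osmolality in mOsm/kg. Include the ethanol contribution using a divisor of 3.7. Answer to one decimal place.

372.7 mOsm/kg

Calculated osmolality = 2·Na + glucose/18 + urea + ethanol/3.7
= 2·143 + 110/18 + 4.6 + 281/3.7
= 286 + 6.11 + 4.60 + 75.95
= 372.66 mOsm/kg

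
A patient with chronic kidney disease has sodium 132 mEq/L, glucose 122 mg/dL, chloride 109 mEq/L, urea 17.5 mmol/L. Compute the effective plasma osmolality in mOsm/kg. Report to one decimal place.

270.8 mOsm/kg

Effective osmolality excludes urea (freely permeant across cell membranes):
2·Na + glucose/18
= 2·132 + 122/18
= 264 + 6.78
= 270.78 mOsm/kg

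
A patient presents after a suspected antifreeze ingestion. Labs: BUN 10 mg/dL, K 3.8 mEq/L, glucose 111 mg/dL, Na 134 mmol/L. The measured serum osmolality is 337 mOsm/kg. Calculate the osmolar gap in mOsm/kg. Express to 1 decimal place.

Calculated osmolality = 2·Na + glucose/18 + BUN/2.8
= 2·134 + 111/18 + 10/2.8
= 268 + 6.17 + 3.57
= 277.74 mOsm/kg ≈ 277.7 mOsm/kg
Osmolar gap = measured − calculated = 337 − 277.7 = 59.3 mOsm/kg

59.3 mOsm/kg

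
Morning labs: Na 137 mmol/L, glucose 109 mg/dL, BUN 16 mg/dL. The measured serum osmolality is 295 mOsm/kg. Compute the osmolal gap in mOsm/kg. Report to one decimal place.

9.2 mOsm/kg

Calculated osmolality = 2·Na + glucose/18 + BUN/2.8
= 2·137 + 109/18 + 16/2.8
= 274 + 6.06 + 5.71
= 285.77 mOsm/kg ≈ 285.8 mOsm/kg
Osmolar gap = measured − calculated = 295 − 285.8 = 9.2 mOsm/kg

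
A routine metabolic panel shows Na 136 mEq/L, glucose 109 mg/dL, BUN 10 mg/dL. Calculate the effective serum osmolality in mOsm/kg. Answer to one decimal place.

Effective osmolality excludes urea (freely permeant across cell membranes):
2·Na + glucose/18
= 2·136 + 109/18
= 272 + 6.06
= 278.06 mOsm/kg

278.1 mOsm/kg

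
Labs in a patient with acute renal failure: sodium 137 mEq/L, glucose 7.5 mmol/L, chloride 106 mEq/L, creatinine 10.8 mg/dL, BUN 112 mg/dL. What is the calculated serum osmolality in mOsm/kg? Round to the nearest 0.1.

Calculated osmolality = 2·Na + glucose + BUN/2.8
= 2·137 + 7.5 + 112/2.8
= 274 + 7.50 + 40
= 321.5 mOsm/kg

321.5 mOsm/kg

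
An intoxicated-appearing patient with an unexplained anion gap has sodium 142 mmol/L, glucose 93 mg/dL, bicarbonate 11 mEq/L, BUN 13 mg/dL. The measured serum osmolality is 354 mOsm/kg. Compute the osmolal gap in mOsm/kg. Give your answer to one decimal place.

Calculated osmolality = 2·Na + glucose/18 + BUN/2.8
= 2·142 + 93/18 + 13/2.8
= 284 + 5.17 + 4.64
= 293.81 mOsm/kg ≈ 293.8 mOsm/kg
Osmolar gap = measured − calculated = 354 − 293.8 = 60.2 mOsm/kg

60.2 mOsm/kg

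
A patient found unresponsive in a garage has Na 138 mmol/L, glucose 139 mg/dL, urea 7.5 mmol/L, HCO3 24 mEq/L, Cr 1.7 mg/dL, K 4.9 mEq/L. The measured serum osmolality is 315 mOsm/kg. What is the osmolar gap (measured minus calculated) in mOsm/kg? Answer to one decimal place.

Calculated osmolality = 2·Na + glucose/18 + urea
= 2·138 + 139/18 + 7.5
= 276 + 7.72 + 7.50
= 291.22 mOsm/kg ≈ 291.2 mOsm/kg
Osmolar gap = measured − calculated = 315 − 291.2 = 23.8 mOsm/kg

23.8 mOsm/kg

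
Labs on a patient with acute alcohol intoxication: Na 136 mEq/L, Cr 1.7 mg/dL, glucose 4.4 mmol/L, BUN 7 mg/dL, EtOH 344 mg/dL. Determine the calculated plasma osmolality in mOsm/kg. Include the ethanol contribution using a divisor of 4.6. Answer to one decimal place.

Calculated osmolality = 2·Na + glucose + BUN/2.8 + ethanol/4.6
= 2·136 + 4.4 + 7/2.8 + 344/4.6
= 272 + 4.40 + 2.50 + 74.78
= 353.68 mOsm/kg

353.7 mOsm/kg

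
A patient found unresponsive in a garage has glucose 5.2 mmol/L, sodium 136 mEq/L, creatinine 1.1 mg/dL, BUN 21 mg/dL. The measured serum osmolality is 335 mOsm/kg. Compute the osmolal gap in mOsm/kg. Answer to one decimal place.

Calculated osmolality = 2·Na + glucose + BUN/2.8
= 2·136 + 5.2 + 21/2.8
= 272 + 5.20 + 7.50
= 284.7 mOsm/kg ≈ 284.7 mOsm/kg
Osmolar gap = measured − calculated = 335 − 284.7 = 50.3 mOsm/kg

50.3 mOsm/kg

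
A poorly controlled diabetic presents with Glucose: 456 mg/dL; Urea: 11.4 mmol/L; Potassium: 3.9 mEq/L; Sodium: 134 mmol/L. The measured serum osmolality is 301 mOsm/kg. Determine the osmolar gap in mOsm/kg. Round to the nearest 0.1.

-3.7 mOsm/kg

Calculated osmolality = 2·Na + glucose/18 + urea
= 2·134 + 456/18 + 11.4
= 268 + 25.33 + 11.40
= 304.73 mOsm/kg ≈ 304.7 mOsm/kg
Osmolar gap = measured − calculated = 301 − 304.7 = -3.7 mOsm/kg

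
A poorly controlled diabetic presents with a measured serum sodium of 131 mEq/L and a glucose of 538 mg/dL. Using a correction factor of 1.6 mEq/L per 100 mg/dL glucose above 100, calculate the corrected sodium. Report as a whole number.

138 mEq/L

Corrected Na = measured Na + 1.6 · (glucose − 100)/100
= 131 + 1.6 · (538 − 100)/100
= 131 + 7
= 138 mEq/L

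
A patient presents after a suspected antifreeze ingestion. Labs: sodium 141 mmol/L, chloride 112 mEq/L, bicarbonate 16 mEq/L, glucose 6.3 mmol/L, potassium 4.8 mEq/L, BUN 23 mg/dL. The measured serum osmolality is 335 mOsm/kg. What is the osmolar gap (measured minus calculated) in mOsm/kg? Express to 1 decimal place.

38.5 mOsm/kg

Calculated osmolality = 2·Na + glucose + BUN/2.8
= 2·141 + 6.3 + 23/2.8
= 282 + 6.30 + 8.21
= 296.51 mOsm/kg ≈ 296.5 mOsm/kg
Osmolar gap = measured − calculated = 335 − 296.5 = 38.5 mOsm/kg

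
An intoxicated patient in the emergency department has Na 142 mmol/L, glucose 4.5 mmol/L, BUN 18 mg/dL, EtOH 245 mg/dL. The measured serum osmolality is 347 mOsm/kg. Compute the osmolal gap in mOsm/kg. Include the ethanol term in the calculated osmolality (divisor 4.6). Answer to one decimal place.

-1.2 mOsm/kg

Calculated osmolality = 2·Na + glucose + BUN/2.8 + ethanol/4.6
= 2·142 + 4.5 + 18/2.8 + 245/4.6
= 284 + 4.50 + 6.43 + 53.26
= 348.19 mOsm/kg ≈ 348.2 mOsm/kg
Osmolar gap = measured − calculated = 347 − 348.2 = -1.2 mOsm/kg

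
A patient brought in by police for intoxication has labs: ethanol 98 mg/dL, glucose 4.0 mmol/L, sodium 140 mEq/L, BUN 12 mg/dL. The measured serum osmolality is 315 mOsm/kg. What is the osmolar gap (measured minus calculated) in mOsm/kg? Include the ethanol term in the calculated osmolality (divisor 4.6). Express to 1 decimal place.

Calculated osmolality = 2·Na + glucose + BUN/2.8 + ethanol/4.6
= 2·140 + 4 + 12/2.8 + 98/4.6
= 280 + 4 + 4.29 + 21.30
= 309.59 mOsm/kg ≈ 309.6 mOsm/kg
Osmolar gap = measured − calculated = 315 − 309.6 = 5.4 mOsm/kg

5.4 mOsm/kg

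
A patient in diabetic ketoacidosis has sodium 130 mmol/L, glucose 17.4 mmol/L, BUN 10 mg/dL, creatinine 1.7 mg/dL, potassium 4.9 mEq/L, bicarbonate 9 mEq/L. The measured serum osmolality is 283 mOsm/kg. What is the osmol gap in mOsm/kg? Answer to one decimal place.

Calculated osmolality = 2·Na + glucose + BUN/2.8
= 2·130 + 17.4 + 10/2.8
= 260 + 17.40 + 3.57
= 280.97 mOsm/kg ≈ 281.0 mOsm/kg
Osmolar gap = measured − calculated = 283 − 281.0 = 2.0 mOsm/kg

2.0 mOsm/kg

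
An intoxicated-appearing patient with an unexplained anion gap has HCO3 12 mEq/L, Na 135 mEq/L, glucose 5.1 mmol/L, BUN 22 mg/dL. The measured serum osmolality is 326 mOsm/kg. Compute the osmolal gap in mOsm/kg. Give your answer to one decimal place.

Calculated osmolality = 2·Na + glucose + BUN/2.8
= 2·135 + 5.1 + 22/2.8
= 270 + 5.10 + 7.86
= 282.96 mOsm/kg ≈ 283.0 mOsm/kg
Osmolar gap = measured − calculated = 326 − 283.0 = 43.0 mOsm/kg

43.0 mOsm/kg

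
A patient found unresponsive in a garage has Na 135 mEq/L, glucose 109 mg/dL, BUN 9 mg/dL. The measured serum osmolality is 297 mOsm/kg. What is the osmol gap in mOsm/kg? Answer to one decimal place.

Calculated osmolality = 2·Na + glucose/18 + BUN/2.8
= 2·135 + 109/18 + 9/2.8
= 270 + 6.06 + 3.21
= 279.27 mOsm/kg ≈ 279.3 mOsm/kg
Osmolar gap = measured − calculated = 297 − 279.3 = 17.7 mOsm/kg

17.7 mOsm/kg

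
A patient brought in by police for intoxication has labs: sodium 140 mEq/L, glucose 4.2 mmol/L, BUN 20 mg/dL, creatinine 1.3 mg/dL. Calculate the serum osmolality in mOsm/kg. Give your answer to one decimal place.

291.3 mOsm/kg

Calculated osmolality = 2·Na + glucose + BUN/2.8
= 2·140 + 4.2 + 20/2.8
= 280 + 4.20 + 7.14
= 291.34 mOsm/kg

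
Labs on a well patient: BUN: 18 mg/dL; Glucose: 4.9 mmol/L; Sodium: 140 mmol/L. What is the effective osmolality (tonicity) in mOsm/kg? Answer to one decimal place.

Effective osmolality excludes urea (freely permeant across cell membranes):
2·Na + glucose
= 2·140 + 4.9
= 280 + 4.9
= 284.9 mOsm/kg

284.9 mOsm/kg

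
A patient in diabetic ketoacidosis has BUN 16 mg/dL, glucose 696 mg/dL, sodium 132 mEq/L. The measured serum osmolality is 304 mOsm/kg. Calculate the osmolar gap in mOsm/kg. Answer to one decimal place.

Calculated osmolality = 2·Na + glucose/18 + BUN/2.8
= 2·132 + 696/18 + 16/2.8
= 264 + 38.67 + 5.71
= 308.38 mOsm/kg ≈ 308.4 mOsm/kg
Osmolar gap = measured − calculated = 304 − 308.4 = -4.4 mOsm/kg

-4.4 mOsm/kg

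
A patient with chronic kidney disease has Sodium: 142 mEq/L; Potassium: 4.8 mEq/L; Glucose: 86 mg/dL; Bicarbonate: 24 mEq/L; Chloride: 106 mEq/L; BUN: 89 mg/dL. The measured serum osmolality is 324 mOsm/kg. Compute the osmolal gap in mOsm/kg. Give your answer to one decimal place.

Calculated osmolality = 2·Na + glucose/18 + BUN/2.8
= 2·142 + 86/18 + 89/2.8
= 284 + 4.78 + 31.79
= 320.57 mOsm/kg ≈ 320.6 mOsm/kg
Osmolar gap = measured − calculated = 324 − 320.6 = 3.4 mOsm/kg

3.4 mOsm/kg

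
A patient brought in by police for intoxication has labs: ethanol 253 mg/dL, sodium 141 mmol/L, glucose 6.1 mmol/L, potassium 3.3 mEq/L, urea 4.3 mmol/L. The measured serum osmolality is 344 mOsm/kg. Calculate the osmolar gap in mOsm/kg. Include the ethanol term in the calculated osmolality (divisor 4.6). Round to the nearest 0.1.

Calculated osmolality = 2·Na + glucose + urea + ethanol/4.6
= 2·141 + 6.1 + 4.3 + 253/4.6
= 282 + 6.10 + 4.30 + 55
= 347.4 mOsm/kg ≈ 347.4 mOsm/kg
Osmolar gap = measured − calculated = 344 − 347.4 = -3.4 mOsm/kg

-3.4 mOsm/kg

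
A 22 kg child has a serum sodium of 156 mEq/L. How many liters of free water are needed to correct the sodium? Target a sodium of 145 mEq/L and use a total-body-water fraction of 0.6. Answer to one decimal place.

1.0 L

TBW = 0.6 · 22 = 13.2 L
Free water deficit = TBW · (Na/145 − 1)
= 13.2 · (156/145 − 1)
= 13.2 · 0.0759
= 1 L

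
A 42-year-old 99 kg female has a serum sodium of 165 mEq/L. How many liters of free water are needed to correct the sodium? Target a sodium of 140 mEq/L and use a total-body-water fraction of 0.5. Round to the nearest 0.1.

TBW = 0.5 · 99 = 49.5 L
Free water deficit = TBW · (Na/140 − 1)
= 49.5 · (165/140 − 1)
= 49.5 · 0.1786
= 8.84 L

8.8 L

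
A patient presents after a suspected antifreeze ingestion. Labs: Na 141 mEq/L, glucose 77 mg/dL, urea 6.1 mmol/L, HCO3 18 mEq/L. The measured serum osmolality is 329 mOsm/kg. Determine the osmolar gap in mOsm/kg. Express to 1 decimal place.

Calculated osmolality = 2·Na + glucose/18 + urea
= 2·141 + 77/18 + 6.1
= 282 + 4.28 + 6.10
= 292.38 mOsm/kg ≈ 292.4 mOsm/kg
Osmolar gap = measured − calculated = 329 − 292.4 = 36.6 mOsm/kg

36.6 mOsm/kg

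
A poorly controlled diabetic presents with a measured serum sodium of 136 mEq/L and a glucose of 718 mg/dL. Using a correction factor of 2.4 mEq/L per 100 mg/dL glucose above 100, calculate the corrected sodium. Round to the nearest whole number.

Corrected Na = measured Na + 2.4 · (glucose − 100)/100
= 136 + 2.4 · (718 − 100)/100
= 136 + 14.8
= 150.8 mEq/L

151 mEq/L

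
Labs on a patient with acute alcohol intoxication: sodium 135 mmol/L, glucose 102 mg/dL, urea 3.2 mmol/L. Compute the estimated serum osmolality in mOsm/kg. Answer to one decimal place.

Calculated osmolality = 2·Na + glucose/18 + urea
= 2·135 + 102/18 + 3.2
= 270 + 5.67 + 3.20
= 278.87 mOsm/kg

278.9 mOsm/kg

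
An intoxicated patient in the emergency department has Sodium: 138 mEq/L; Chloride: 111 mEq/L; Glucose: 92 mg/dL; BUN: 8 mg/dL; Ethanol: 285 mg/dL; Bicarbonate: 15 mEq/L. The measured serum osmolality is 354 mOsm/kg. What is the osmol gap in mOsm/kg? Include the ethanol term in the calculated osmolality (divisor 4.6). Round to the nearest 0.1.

Calculated osmolality = 2·Na + glucose/18 + BUN/2.8 + ethanol/4.6
= 2·138 + 92/18 + 8/2.8 + 285/4.6
= 276 + 5.11 + 2.86 + 61.96
= 345.93 mOsm/kg ≈ 345.9 mOsm/kg
Osmolar gap = measured − calculated = 354 − 345.9 = 8.1 mOsm/kg

8.1 mOsm/kg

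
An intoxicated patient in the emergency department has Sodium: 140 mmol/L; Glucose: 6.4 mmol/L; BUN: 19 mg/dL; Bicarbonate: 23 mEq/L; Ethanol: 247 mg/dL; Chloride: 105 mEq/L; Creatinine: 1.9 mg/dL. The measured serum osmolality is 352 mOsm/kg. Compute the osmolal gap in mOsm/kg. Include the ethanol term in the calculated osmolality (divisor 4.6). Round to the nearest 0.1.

5.1 mOsm/kg

Calculated osmolality = 2·Na + glucose + BUN/2.8 + ethanol/4.6
= 2·140 + 6.4 + 19/2.8 + 247/4.6
= 280 + 6.40 + 6.79 + 53.70
= 346.89 mOsm/kg ≈ 346.9 mOsm/kg
Osmolar gap = measured − calculated = 352 − 346.9 = 5.1 mOsm/kg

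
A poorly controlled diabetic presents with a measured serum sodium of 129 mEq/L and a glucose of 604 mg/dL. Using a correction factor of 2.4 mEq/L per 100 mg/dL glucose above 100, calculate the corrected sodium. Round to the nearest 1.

Corrected Na = measured Na + 2.4 · (glucose − 100)/100
= 129 + 2.4 · (604 − 100)/100
= 129 + 12.1
= 141.1 mEq/L

141 mEq/L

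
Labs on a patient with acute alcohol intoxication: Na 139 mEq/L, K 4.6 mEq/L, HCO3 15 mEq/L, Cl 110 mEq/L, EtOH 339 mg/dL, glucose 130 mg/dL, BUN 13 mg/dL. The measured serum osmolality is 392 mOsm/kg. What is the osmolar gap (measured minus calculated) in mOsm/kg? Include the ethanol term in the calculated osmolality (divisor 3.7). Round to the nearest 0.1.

Calculated osmolality = 2·Na + glucose/18 + BUN/2.8 + ethanol/3.7
= 2·139 + 130/18 + 13/2.8 + 339/3.7
= 278 + 7.22 + 4.64 + 91.62
= 381.48 mOsm/kg ≈ 381.5 mOsm/kg
Osmolar gap = measured − calculated = 392 − 381.5 = 10.5 mOsm/kg

10.5 mOsm/kg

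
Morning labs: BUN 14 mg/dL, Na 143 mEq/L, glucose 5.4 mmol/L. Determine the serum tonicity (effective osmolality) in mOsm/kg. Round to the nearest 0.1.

291.4 mOsm/kg

Effective osmolality excludes urea (freely permeant across cell membranes):
2·Na + glucose
= 2·143 + 5.4
= 286 + 5.4
= 291.4 mOsm/kg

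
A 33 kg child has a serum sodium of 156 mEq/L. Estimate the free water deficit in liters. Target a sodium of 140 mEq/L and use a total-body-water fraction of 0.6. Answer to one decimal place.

2.3 L

TBW = 0.6 · 33 = 19.8 L
Free water deficit = TBW · (Na/140 − 1)
= 19.8 · (156/140 − 1)
= 19.8 · 0.1143
= 2.26 L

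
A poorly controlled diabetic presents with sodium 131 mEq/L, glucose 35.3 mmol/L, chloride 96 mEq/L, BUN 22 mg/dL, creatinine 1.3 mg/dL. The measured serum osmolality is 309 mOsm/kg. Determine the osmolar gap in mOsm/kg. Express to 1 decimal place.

3.8 mOsm/kg

Calculated osmolality = 2·Na + glucose + BUN/2.8
= 2·131 + 35.3 + 22/2.8
= 262 + 35.30 + 7.86
= 305.16 mOsm/kg ≈ 305.2 mOsm/kg
Osmolar gap = measured − calculated = 309 − 305.2 = 3.8 mOsm/kg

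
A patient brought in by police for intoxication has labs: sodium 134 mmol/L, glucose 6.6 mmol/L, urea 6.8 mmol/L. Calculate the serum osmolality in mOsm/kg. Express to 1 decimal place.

281.4 mOsm/kg

Calculated osmolality = 2·Na + glucose + urea
= 2·134 + 6.6 + 6.8
= 268 + 6.60 + 6.80
= 281.4 mOsm/kg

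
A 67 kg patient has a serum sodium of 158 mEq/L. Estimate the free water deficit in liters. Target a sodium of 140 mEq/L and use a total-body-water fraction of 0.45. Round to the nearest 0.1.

TBW = 0.45 · 67 = 30.15 L
Free water deficit = TBW · (Na/140 − 1)
= 30.15 · (158/140 − 1)
= 30.15 · 0.1286
= 3.88 L

3.9 L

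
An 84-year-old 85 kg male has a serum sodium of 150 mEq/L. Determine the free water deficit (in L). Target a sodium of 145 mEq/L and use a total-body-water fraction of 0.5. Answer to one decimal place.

1.5 L

TBW = 0.5 · 85 = 42.5 L
Free water deficit = TBW · (Na/145 − 1)
= 42.5 · (150/145 − 1)
= 42.5 · 0.0345
= 1.47 L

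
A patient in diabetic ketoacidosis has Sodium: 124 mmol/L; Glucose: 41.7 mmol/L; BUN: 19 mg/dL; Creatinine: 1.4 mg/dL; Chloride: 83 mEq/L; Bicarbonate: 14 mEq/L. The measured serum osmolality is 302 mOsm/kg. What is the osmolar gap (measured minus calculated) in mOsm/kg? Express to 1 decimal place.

5.5 mOsm/kg

Calculated osmolality = 2·Na + glucose + BUN/2.8
= 2·124 + 41.7 + 19/2.8
= 248 + 41.70 + 6.79
= 296.49 mOsm/kg ≈ 296.5 mOsm/kg
Osmolar gap = measured − calculated = 302 − 296.5 = 5.5 mOsm/kg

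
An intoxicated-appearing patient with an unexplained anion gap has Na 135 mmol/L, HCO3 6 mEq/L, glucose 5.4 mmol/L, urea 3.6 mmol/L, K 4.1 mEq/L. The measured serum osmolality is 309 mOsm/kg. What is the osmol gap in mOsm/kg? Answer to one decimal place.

Calculated osmolality = 2·Na + glucose + urea
= 2·135 + 5.4 + 3.6
= 270 + 5.40 + 3.60
= 279 mOsm/kg ≈ 279.0 mOsm/kg
Osmolar gap = measured − calculated = 309 − 279.0 = 30.0 mOsm/kg

30.0 mOsm/kg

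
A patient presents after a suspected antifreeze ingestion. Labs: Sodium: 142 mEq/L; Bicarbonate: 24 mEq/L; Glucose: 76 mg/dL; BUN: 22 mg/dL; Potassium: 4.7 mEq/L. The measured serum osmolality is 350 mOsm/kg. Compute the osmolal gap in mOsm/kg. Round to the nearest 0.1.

53.9 mOsm/kg

Calculated osmolality = 2·Na + glucose/18 + BUN/2.8
= 2·142 + 76/18 + 22/2.8
= 284 + 4.22 + 7.86
= 296.08 mOsm/kg ≈ 296.1 mOsm/kg
Osmolar gap = measured − calculated = 350 − 296.1 = 53.9 mOsm/kg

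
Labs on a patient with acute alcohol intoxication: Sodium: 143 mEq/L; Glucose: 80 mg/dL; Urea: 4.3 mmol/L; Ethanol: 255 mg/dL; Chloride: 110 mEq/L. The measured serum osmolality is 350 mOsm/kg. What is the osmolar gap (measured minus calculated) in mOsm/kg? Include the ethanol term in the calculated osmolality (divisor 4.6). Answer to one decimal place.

Calculated osmolality = 2·Na + glucose/18 + urea + ethanol/4.6
= 2·143 + 80/18 + 4.3 + 255/4.6
= 286 + 4.44 + 4.30 + 55.43
= 350.17 mOsm/kg ≈ 350.2 mOsm/kg
Osmolar gap = measured − calculated = 350 − 350.2 = -0.2 mOsm/kg

-0.2 mOsm/kg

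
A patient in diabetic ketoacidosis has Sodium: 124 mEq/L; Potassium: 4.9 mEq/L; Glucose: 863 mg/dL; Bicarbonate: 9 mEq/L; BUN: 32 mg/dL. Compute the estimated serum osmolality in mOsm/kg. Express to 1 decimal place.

Calculated osmolality = 2·Na + glucose/18 + BUN/2.8
= 2·124 + 863/18 + 32/2.8
= 248 + 47.94 + 11.43
= 307.37 mOsm/kg

307.4 mOsm/kg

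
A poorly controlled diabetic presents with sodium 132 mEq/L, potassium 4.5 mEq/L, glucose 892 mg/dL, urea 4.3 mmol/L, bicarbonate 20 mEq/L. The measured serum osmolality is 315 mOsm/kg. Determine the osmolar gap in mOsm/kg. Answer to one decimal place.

-2.9 mOsm/kg

Calculated osmolality = 2·Na + glucose/18 + urea
= 2·132 + 892/18 + 4.3
= 264 + 49.56 + 4.30
= 317.86 mOsm/kg ≈ 317.9 mOsm/kg
Osmolar gap = measured − calculated = 315 − 317.9 = -2.9 mOsm/kg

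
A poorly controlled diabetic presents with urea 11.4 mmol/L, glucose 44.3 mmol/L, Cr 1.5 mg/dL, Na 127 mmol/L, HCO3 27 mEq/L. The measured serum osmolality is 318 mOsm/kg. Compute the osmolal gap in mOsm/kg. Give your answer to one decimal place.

8.3 mOsm/kg

Calculated osmolality = 2·Na + glucose + urea
= 2·127 + 44.3 + 11.4
= 254 + 44.30 + 11.40
= 309.7 mOsm/kg ≈ 309.7 mOsm/kg
Osmolar gap = measured − calculated = 318 − 309.7 = 8.3 mOsm/kg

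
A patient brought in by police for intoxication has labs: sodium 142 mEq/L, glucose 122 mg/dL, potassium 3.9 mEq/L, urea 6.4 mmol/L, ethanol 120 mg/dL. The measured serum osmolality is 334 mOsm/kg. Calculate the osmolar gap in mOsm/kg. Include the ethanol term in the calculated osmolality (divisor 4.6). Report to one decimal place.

10.7 mOsm/kg

Calculated osmolality = 2·Na + glucose/18 + urea + ethanol/4.6
= 2·142 + 122/18 + 6.4 + 120/4.6
= 284 + 6.78 + 6.40 + 26.09
= 323.27 mOsm/kg ≈ 323.3 mOsm/kg
Osmolar gap = measured − calculated = 334 − 323.3 = 10.7 mOsm/kg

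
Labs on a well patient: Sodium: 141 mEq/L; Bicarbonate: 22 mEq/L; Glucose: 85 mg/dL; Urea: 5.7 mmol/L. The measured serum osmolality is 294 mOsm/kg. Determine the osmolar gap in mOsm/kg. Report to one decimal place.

1.6 mOsm/kg

Calculated osmolality = 2·Na + glucose/18 + urea
= 2·141 + 85/18 + 5.7
= 282 + 4.72 + 5.70
= 292.42 mOsm/kg ≈ 292.4 mOsm/kg
Osmolar gap = measured − calculated = 294 − 292.4 = 1.6 mOsm/kg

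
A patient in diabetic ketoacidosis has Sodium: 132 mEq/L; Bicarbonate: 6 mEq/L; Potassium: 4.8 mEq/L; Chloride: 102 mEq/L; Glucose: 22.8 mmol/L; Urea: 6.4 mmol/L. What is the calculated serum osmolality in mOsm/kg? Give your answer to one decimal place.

293.2 mOsm/kg

Calculated osmolality = 2·Na + glucose + urea
= 2·132 + 22.8 + 6.4
= 264 + 22.80 + 6.40
= 293.2 mOsm/kg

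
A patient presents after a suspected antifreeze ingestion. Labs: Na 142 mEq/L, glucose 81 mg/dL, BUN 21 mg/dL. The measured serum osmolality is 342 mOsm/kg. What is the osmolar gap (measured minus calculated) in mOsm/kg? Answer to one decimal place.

Calculated osmolality = 2·Na + glucose/18 + BUN/2.8
= 2·142 + 81/18 + 21/2.8
= 284 + 4.50 + 7.50
= 296 mOsm/kg ≈ 296.0 mOsm/kg
Osmolar gap = measured − calculated = 342 − 296.0 = 46.0 mOsm/kg

46.0 mOsm/kg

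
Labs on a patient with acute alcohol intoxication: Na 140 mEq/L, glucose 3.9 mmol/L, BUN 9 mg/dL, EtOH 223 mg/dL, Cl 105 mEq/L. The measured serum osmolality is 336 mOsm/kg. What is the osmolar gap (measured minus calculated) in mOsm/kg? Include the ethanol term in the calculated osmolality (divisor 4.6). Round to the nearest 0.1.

Calculated osmolality = 2·Na + glucose + BUN/2.8 + ethanol/4.6
= 2·140 + 3.9 + 9/2.8 + 223/4.6
= 280 + 3.90 + 3.21 + 48.48
= 335.59 mOsm/kg ≈ 335.6 mOsm/kg
Osmolar gap = measured − calculated = 336 − 335.6 = 0.4 mOsm/kg

0.4 mOsm/kg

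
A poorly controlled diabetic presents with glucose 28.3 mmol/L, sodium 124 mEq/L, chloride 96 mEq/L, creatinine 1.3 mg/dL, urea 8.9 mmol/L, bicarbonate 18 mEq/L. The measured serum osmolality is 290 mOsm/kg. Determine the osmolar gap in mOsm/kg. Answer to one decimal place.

Calculated osmolality = 2·Na + glucose + urea
= 2·124 + 28.3 + 8.9
= 248 + 28.30 + 8.90
= 285.2 mOsm/kg ≈ 285.2 mOsm/kg
Osmolar gap = measured − calculated = 290 − 285.2 = 4.8 mOsm/kg

4.8 mOsm/kg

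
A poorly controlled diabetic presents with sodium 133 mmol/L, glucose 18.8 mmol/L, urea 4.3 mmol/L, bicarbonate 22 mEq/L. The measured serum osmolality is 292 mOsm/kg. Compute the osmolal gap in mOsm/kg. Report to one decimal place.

2.9 mOsm/kg

Calculated osmolality = 2·Na + glucose + urea
= 2·133 + 18.8 + 4.3
= 266 + 18.80 + 4.30
= 289.1 mOsm/kg ≈ 289.1 mOsm/kg
Osmolar gap = measured − calculated = 292 − 289.1 = 2.9 mOsm/kg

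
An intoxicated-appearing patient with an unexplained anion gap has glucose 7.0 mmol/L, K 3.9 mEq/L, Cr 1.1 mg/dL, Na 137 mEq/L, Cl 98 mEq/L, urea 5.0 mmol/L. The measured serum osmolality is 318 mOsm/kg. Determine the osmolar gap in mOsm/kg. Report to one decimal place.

Calculated osmolality = 2·Na + glucose + urea
= 2·137 + 7 + 5
= 274 + 7 + 5
= 286 mOsm/kg ≈ 286.0 mOsm/kg
Osmolar gap = measured − calculated = 318 − 286.0 = 32.0 mOsm/kg

32.0 mOsm/kg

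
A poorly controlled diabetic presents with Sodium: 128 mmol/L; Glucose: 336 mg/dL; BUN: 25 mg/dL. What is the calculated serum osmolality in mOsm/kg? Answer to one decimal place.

283.6 mOsm/kg

Calculated osmolality = 2·Na + glucose/18 + BUN/2.8
= 2·128 + 336/18 + 25/2.8
= 256 + 18.67 + 8.93
= 283.6 mOsm/kg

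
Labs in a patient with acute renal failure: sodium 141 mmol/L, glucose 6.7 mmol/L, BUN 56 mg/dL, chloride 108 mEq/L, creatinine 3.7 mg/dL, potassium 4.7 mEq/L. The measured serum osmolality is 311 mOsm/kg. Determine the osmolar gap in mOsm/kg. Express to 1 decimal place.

2.3 mOsm/kg

Calculated osmolality = 2·Na + glucose + BUN/2.8
= 2·141 + 6.7 + 56/2.8
= 282 + 6.70 + 20
= 308.7 mOsm/kg ≈ 308.7 mOsm/kg
Osmolar gap = measured − calculated = 311 − 308.7 = 2.3 mOsm/kg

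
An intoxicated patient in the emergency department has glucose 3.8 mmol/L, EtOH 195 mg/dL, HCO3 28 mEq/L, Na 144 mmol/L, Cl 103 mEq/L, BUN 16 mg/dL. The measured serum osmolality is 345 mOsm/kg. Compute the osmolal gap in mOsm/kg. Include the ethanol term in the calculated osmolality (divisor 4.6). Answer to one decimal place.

5.1 mOsm/kg

Calculated osmolality = 2·Na + glucose + BUN/2.8 + ethanol/4.6
= 2·144 + 3.8 + 16/2.8 + 195/4.6
= 288 + 3.80 + 5.71 + 42.39
= 339.9 mOsm/kg ≈ 339.9 mOsm/kg
Osmolar gap = measured − calculated = 345 − 339.9 = 5.1 mOsm/kg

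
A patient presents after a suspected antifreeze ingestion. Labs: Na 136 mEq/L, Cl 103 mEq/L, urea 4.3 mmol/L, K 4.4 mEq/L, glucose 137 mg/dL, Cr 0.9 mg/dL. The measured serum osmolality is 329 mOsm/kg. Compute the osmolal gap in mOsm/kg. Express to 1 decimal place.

45.1 mOsm/kg

Calculated osmolality = 2·Na + glucose/18 + urea
= 2·136 + 137/18 + 4.3
= 272 + 7.61 + 4.30
= 283.91 mOsm/kg ≈ 283.9 mOsm/kg
Osmolar gap = measured − calculated = 329 − 283.9 = 45.1 mOsm/kg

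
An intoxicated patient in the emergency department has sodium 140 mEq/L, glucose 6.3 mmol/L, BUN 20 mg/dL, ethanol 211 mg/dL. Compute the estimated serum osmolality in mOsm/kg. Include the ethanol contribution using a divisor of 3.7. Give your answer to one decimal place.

Calculated osmolality = 2·Na + glucose + BUN/2.8 + ethanol/3.7
= 2·140 + 6.3 + 20/2.8 + 211/3.7
= 280 + 6.30 + 7.14 + 57.03
= 350.47 mOsm/kg

350.5 mOsm/kg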